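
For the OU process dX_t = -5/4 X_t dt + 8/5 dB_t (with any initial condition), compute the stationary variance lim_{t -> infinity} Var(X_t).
lim Var(X_t) = 128/125

The OU SDE dX = -theta X dt + sigma dB admits the integrating factor exp(theta t): d(exp(theta t) X_t) = sigma exp(theta t) dB_t. Integrating from 0 to t gives X_t = x_0 * exp(-theta t) + sigma * int_0^t exp(-theta (t-s)) dB_s for any initial x_0. The Itô integral has variance (by the Itô isometry) sigma^2 * int_0^t exp(-2 theta (t - s)) ds = sigma^2 * (1 - exp(-2 theta t)) / (2 theta), independent of x_0.
With theta = 5/4, sigma = 8/5:
  Var(X_t) = (8/5)^2 * (1 - exp(-2*5/4 t)) / (2 * 5/4) = 128/125 - 128*exp(-5*t/2)/125.
As t -> infinity, exp(-2*5/4 t) -> 0, so the stationary variance is sigma^2 / (2 theta) = 128/125.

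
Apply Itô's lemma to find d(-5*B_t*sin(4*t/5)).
d(-5*B_t*sin(4*t/5)) = (-4*B_t*cos(4*t/5)) dt + (-5*sin(4*t/5)) dB_t

Itô's formula for f(t, x): d f(t, B_t) = (f_t + (1/2) f_xx) dt + f_x dB_t. Compute partials of f(t, x) = -5*x*sin(4*t/5):
  f_t(t,x)  = -4*x*cos(4*t/5)
  f_x(t,x)  = -5*sin(4*t/5)
  f_xx(t,x) = 0
Assemble drift = f_t + (1/2) f_xx = -4*x*cos(4*t/5) and diffusion = f_x = -5*sin(4*t/5). Substituting x = B_t:
  d(-5*B_t*sin(4*t/5)) = (-4*B_t*cos(4*t/5)) dt + (-5*sin(4*t/5)) dB_t.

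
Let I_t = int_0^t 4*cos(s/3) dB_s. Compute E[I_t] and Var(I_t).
E[I_t] = 0; Var(I_t) = 8*t + 12*sin(2*t/3)

The Itô integral of a deterministic integrand f(s) has mean 0 because each increment f(s) * (B_{s+ds} - B_s) has mean 0. By the Itô isometry:
  Var( int_0^t f(s) dB_s ) = E[ (int_0^t f(s) dB_s)^2 ] = int_0^t f(s)^2 ds.
Here f(s) = 4*cos(s/3), so f(s)^2 = 16*cos(s/3)^2. Integrate:
  int_0^t (16*cos(s/3)^2) ds = 8*t + 12*sin(2*t/3).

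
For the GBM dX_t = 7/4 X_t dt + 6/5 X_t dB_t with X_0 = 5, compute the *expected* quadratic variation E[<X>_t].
E[<X>_t] = 1800*exp(247*t/50)/247 - 1800/247

<X>_t = int_0^t ((6/5) * X_s)^2 ds. Taking expectation inside the integral: E[<X>_t] = (6/5)^2 * int_0^t E[X_s^2] ds. For GBM, E[X_s^2] = x_0^2 * exp((2 mu + sigma^2) s). Integrating:
  E[<X>_t] = (6/5)^2 * 5^2 * (exp((2*(7/4) + (6/5)^2) t) - 1) / (2*(7/4) + (6/5)^2)
           = (6/5)^2 * 5^2 * (exp((247/50) t) - 1) / (247/50) = 1800*exp(247*t/50)/247 - 1800/247.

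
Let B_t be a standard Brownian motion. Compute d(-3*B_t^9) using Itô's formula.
d(-3*B_t^9) = (-108*B_t^7) dt + (-27*B_t^8) dB_t

Itô's formula for f(B_t) gives d f(B_t) = f'(B_t) dB_t + (1/2) f''(B_t) dt. Compute derivatives of f(x) = -3*x^9:
  f'(x)  = -27*x^8
  f''(x) = -216*x^7
Substitute x = B_t and multiply the f'' term by 1/2:
  drift     = (1/2) * (-216*x^7) evaluated at B_t = -108*B_t^7
  diffusion = (-27*x^8) evaluated at B_t = -27*B_t^8
Therefore d(-3*B_t^9) = (-108*B_t^7) dt + (-27*B_t^8) dB_t.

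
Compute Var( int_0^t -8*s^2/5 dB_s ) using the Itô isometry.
Var = 64*t^5/125

The Itô integral of a deterministic integrand f(s) has mean 0 because each increment f(s) * (B_{s+ds} - B_s) has mean 0. By the Itô isometry:
  Var( int_0^t f(s) dB_s ) = E[ (int_0^t f(s) dB_s)^2 ] = int_0^t f(s)^2 ds.
Here f(s) = -8*s^2/5, so f(s)^2 = 64*s^4/25. Integrate:
  int_0^t (64*s^4/25) ds = 64*t^5/125.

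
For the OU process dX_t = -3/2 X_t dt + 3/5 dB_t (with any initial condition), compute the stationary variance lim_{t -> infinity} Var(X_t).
lim Var(X_t) = 3/25

The OU SDE dX = -theta X dt + sigma dB admits the integrating factor exp(theta t): d(exp(theta t) X_t) = sigma exp(theta t) dB_t. Integrating from 0 to t gives X_t = x_0 * exp(-theta t) + sigma * int_0^t exp(-theta (t-s)) dB_s for any initial x_0. The Itô integral has variance (by the Itô isometry) sigma^2 * int_0^t exp(-2 theta (t - s)) ds = sigma^2 * (1 - exp(-2 theta t)) / (2 theta), independent of x_0.
With theta = 3/2, sigma = 3/5:
  Var(X_t) = (3/5)^2 * (1 - exp(-2*3/2 t)) / (2 * 3/2) = 3/25 - 3*exp(-3*t)/25.
As t -> infinity, exp(-2*3/2 t) -> 0, so the stationary variance is sigma^2 / (2 theta) = 3/25.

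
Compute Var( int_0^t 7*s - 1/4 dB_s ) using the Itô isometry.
Var = t*(784*t^2 - 84*t + 3)/48

The Itô integral of a deterministic integrand f(s) has mean 0 because each increment f(s) * (B_{s+ds} - B_s) has mean 0. By the Itô isometry:
  Var( int_0^t f(s) dB_s ) = E[ (int_0^t f(s) dB_s)^2 ] = int_0^t f(s)^2 ds.
Here f(s) = 7*s - 1/4, so f(s)^2 = (28*s - 1)^2/16. Integrate:
  int_0^t ((28*s - 1)^2/16) ds = t*(784*t^2 - 84*t + 3)/48.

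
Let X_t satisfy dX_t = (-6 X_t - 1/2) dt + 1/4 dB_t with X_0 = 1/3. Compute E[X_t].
E[X_t] = -1/12 + 5*exp(-6*t)/12

Taking expectations and using E[dB_t] = 0, the mean m(t) = E[X_t] satisfies the ODE m'(t) = a m(t) + b with m(0) = x_0. With a = -6, b = -1/2, x_0 = 1/3, the solution is
  m(t) = x_0 * exp(a t) + (b/a) * (exp(a t) - 1)
       = (1/3) * exp((-6) t) + ((-1/2)/(-6)) * (exp((-6) t) - 1)
       = -1/12 + 5*exp(-6*t)/12.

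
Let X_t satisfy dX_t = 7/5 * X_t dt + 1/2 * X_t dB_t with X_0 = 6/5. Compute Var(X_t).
Var(X_t) = 36*(exp(t/4) - 1)*exp(14*t/5)/25

For GBM dX = mu X dt + sigma X dB with X_0 = x_0, apply Itô to Y = log X: dY = (mu - sigma^2/2) dt + sigma dB, so Y_t = log(x_0) + (mu - sigma^2/2) t + sigma B_t and hence X_t = x_0 * exp((mu - sigma^2/2) t + sigma B_t).
With mu = 7/5, sigma = 1/2, x_0 = 6/5, this gives:
  X_t = 6/5 * exp((51/40) * t + (1/2) * B_t).
Since sigma*B_t ~ Normal(0, sigma^2 t), E[exp(sigma*B_t)] = exp(sigma^2 t / 2); so E[X_t] = x_0 * exp((mu - sigma^2/2) t) * exp(sigma^2 t / 2) = x_0 * exp(mu t) = 6*exp(7*t/5)/5.
Var(X_t) = E[X_t^2] - (E[X_t])^2 = x_0^2 * exp(2 mu t) * (exp(sigma^2 t) - 1) = 36*(exp(t/4) - 1)*exp(14*t/5)/25.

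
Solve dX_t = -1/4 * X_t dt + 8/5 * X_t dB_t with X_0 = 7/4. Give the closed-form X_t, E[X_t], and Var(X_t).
X_t = 7/4 * exp((-153/100) t + (8/5) B_t); E[X_t] = 7*exp(-t/4)/4; Var(X_t) = (49*exp(64*t/25) - 49)*exp(-t/2)/16

For GBM dX = mu X dt + sigma X dB with X_0 = x_0, apply Itô to Y = log X: dY = (mu - sigma^2/2) dt + sigma dB, so Y_t = log(x_0) + (mu - sigma^2/2) t + sigma B_t and hence X_t = x_0 * exp((mu - sigma^2/2) t + sigma B_t).
With mu = -1/4, sigma = 8/5, x_0 = 7/4, this gives:
  X_t = 7/4 * exp((-153/100) * t + (8/5) * B_t).
Since sigma*B_t ~ Normal(0, sigma^2 t), E[exp(sigma*B_t)] = exp(sigma^2 t / 2); so E[X_t] = x_0 * exp((mu - sigma^2/2) t) * exp(sigma^2 t / 2) = x_0 * exp(mu t) = 7*exp(-t/4)/4.
Var(X_t) = E[X_t^2] - (E[X_t])^2 = x_0^2 * exp(2 mu t) * (exp(sigma^2 t) - 1) = (49*exp(64*t/25) - 49)*exp(-t/2)/16.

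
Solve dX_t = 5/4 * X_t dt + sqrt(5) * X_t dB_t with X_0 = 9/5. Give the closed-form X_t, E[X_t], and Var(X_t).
X_t = 9/5 * exp((-5/4) t + (sqrt(5)) B_t); E[X_t] = 9*exp(5*t/4)/5; Var(X_t) = 81*(exp(5*t) - 1)*exp(5*t/2)/25

For GBM dX = mu X dt + sigma X dB with X_0 = x_0, apply Itô to Y = log X: dY = (mu - sigma^2/2) dt + sigma dB, so Y_t = log(x_0) + (mu - sigma^2/2) t + sigma B_t and hence X_t = x_0 * exp((mu - sigma^2/2) t + sigma B_t).
With mu = 5/4, sigma = sqrt(5), x_0 = 9/5, this gives:
  X_t = 9/5 * exp((-5/4) * t + (sqrt(5)) * B_t).
Since sigma*B_t ~ Normal(0, sigma^2 t), E[exp(sigma*B_t)] = exp(sigma^2 t / 2); so E[X_t] = x_0 * exp((mu - sigma^2/2) t) * exp(sigma^2 t / 2) = x_0 * exp(mu t) = 9*exp(5*t/4)/5.
Var(X_t) = E[X_t^2] - (E[X_t])^2 = x_0^2 * exp(2 mu t) * (exp(sigma^2 t) - 1) = 81*(exp(5*t) - 1)*exp(5*t/2)/25.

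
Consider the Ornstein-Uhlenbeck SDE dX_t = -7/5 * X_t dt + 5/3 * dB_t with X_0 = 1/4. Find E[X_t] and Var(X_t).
E[X_t] = exp(-7*t/5)/4; Var(X_t) = 125/126 - 125*exp(-14*t/5)/126

The OU SDE dX = -theta X dt + sigma dB admits the integrating factor exp(theta t): d(exp(theta t) X_t) = sigma exp(theta t) dB_t. Integrating from 0 to t:
  X_t = x_0 * exp(-theta t) + sigma * int_0^t exp(-theta (t-s)) dB_s.
The Itô integral has mean 0 and (by the Itô isometry) variance sigma^2 * int_0^t exp(-2 theta (t - s)) ds = sigma^2 * (1 - exp(-2 theta t)) / (2 theta).
With theta = 7/5, sigma = 5/3, x_0 = 1/4:
  E[X_t] = 1/4 * exp(-7/5 t) = exp(-7*t/5)/4
  Var(X_t) = (5/3)^2 * (1 - exp(-2*7/5 t)) / (2 * 7/5) = 125/126 - 125*exp(-14*t/5)/126.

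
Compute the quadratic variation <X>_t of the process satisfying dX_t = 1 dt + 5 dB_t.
<X>_t = 25*t

For an Itô process dX_t = a(t) dt + b(t) dB_t, the quadratic variation is <X>_t = int_0^t b(s)^2 ds (the drift term does not contribute). Here b(s) = 5, so
  b(s)^2 = 25.
Integrating from 0 to t:
  <X>_t = int_0^t (25) ds = 25*t.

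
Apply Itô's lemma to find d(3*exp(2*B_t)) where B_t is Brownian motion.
d(3*exp(2*B_t)) = (6*exp(2*B_t)) dt + (6*exp(2*B_t)) dB_t

Itô's formula for f(B_t) gives d f(B_t) = f'(B_t) dB_t + (1/2) f''(B_t) dt. Compute derivatives of f(x) = 3*exp(2*x):
  f'(x)  = 6*exp(2*x)
  f''(x) = 12*exp(2*x)
Substitute x = B_t and multiply the f'' term by 1/2:
  drift     = (1/2) * (12*exp(2*x)) evaluated at B_t = 6*exp(2*B_t)
  diffusion = (6*exp(2*x)) evaluated at B_t = 6*exp(2*B_t)
Therefore d(3*exp(2*B_t)) = (6*exp(2*B_t)) dt + (6*exp(2*B_t)) dB_t.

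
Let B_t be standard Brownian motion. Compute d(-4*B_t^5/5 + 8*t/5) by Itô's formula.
d(-4*B_t^5/5 + 8*t/5) = (8/5 - 8*B_t^3) dt + (-4*B_t^4) dB_t

Itô's formula for f(t, x): d f(t, B_t) = (f_t + (1/2) f_xx) dt + f_x dB_t. Compute partials of f(t, x) = 8*t/5 - 4*x^5/5:
  f_t(t,x)  = 8/5
  f_x(t,x)  = -4*x^4
  f_xx(t,x) = -16*x^3
Assemble drift = f_t + (1/2) f_xx = 8/5 - 8*x^3 and diffusion = f_x = -4*x^4. Substituting x = B_t:
  d(-4*B_t^5/5 + 8*t/5) = (8/5 - 8*B_t^3) dt + (-4*B_t^4) dB_t.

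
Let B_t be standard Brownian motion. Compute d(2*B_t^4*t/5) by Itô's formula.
d(2*B_t^4*t/5) = (2*B_t^2*(B_t^2 + 6*t)/5) dt + (8*B_t^3*t/5) dB_t

Itô's formula for f(t, x): d f(t, B_t) = (f_t + (1/2) f_xx) dt + f_x dB_t. Compute partials of f(t, x) = 2*t*x^4/5:
  f_t(t,x)  = 2*x^4/5
  f_x(t,x)  = 8*t*x^3/5
  f_xx(t,x) = 24*t*x^2/5
Assemble drift = f_t + (1/2) f_xx = 2*x^2*(6*t + x^2)/5 and diffusion = f_x = 8*t*x^3/5. Substituting x = B_t:
  d(2*B_t^4*t/5) = (2*B_t^2*(B_t^2 + 6*t)/5) dt + (8*B_t^3*t/5) dB_t.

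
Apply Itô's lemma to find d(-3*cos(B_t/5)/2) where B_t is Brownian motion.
d(-3*cos(B_t/5)/2) = (3*cos(B_t/5)/100) dt + (3*sin(B_t/5)/10) dB_t

Itô's formula for f(B_t) gives d f(B_t) = f'(B_t) dB_t + (1/2) f''(B_t) dt. Compute derivatives of f(x) = -3*cos(x/5)/2:
  f'(x)  = 3*sin(x/5)/10
  f''(x) = 3*cos(x/5)/50
Substitute x = B_t and multiply the f'' term by 1/2:
  drift     = (1/2) * (3*cos(x/5)/50) evaluated at B_t = 3*cos(B_t/5)/100
  diffusion = (3*sin(x/5)/10) evaluated at B_t = 3*sin(B_t/5)/10
Therefore d(-3*cos(B_t/5)/2) = (3*cos(B_t/5)/100) dt + (3*sin(B_t/5)/10) dB_t.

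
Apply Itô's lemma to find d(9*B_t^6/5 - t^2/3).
d(9*B_t^6/5 - t^2/3) = (27*B_t^4 - 2*t/3) dt + (54*B_t^5/5) dB_t

Itô's formula for f(t, x): d f(t, B_t) = (f_t + (1/2) f_xx) dt + f_x dB_t. Compute partials of f(t, x) = -t^2/3 + 9*x^6/5:
  f_t(t,x)  = -2*t/3
  f_x(t,x)  = 54*x^5/5
  f_xx(t,x) = 54*x^4
Assemble drift = f_t + (1/2) f_xx = -2*t/3 + 27*x^4 and diffusion = f_x = 54*x^5/5. Substituting x = B_t:
  d(9*B_t^6/5 - t^2/3) = (27*B_t^4 - 2*t/3) dt + (54*B_t^5/5) dB_t.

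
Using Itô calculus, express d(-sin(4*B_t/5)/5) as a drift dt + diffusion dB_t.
d(-sin(4*B_t/5)/5) = (8*sin(4*B_t/5)/125) dt + (-4*cos(4*B_t/5)/25) dB_t

Itô's formula for f(B_t) gives d f(B_t) = f'(B_t) dB_t + (1/2) f''(B_t) dt. Compute derivatives of f(x) = -sin(4*x/5)/5:
  f'(x)  = -4*cos(4*x/5)/25
  f''(x) = 16*sin(4*x/5)/125
Substitute x = B_t and multiply the f'' term by 1/2:
  drift     = (1/2) * (16*sin(4*x/5)/125) evaluated at B_t = 8*sin(4*B_t/5)/125
  diffusion = (-4*cos(4*x/5)/25) evaluated at B_t = -4*cos(4*B_t/5)/25
Therefore d(-sin(4*B_t/5)/5) = (8*sin(4*B_t/5)/125) dt + (-4*cos(4*B_t/5)/25) dB_t.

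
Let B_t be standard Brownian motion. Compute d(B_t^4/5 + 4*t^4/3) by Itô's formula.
d(B_t^4/5 + 4*t^4/3) = (6*B_t^2/5 + 16*t^3/3) dt + (4*B_t^3/5) dB_t

Itô's formula for f(t, x): d f(t, B_t) = (f_t + (1/2) f_xx) dt + f_x dB_t. Compute partials of f(t, x) = 4*t^4/3 + x^4/5:
  f_t(t,x)  = 16*t^3/3
  f_x(t,x)  = 4*x^3/5
  f_xx(t,x) = 12*x^2/5
Assemble drift = f_t + (1/2) f_xx = 16*t^3/3 + 6*x^2/5 and diffusion = f_x = 4*x^3/5. Substituting x = B_t:
  d(B_t^4/5 + 4*t^4/3) = (6*B_t^2/5 + 16*t^3/3) dt + (4*B_t^3/5) dB_t.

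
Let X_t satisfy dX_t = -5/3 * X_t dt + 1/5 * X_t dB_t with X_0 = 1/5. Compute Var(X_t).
Var(X_t) = (exp(t/25) - 1)*exp(-10*t/3)/25

For GBM dX = mu X dt + sigma X dB with X_0 = x_0, apply Itô to Y = log X: dY = (mu - sigma^2/2) dt + sigma dB, so Y_t = log(x_0) + (mu - sigma^2/2) t + sigma B_t and hence X_t = x_0 * exp((mu - sigma^2/2) t + sigma B_t).
With mu = -5/3, sigma = 1/5, x_0 = 1/5, this gives:
  X_t = 1/5 * exp((-253/150) * t + (1/5) * B_t).
Since sigma*B_t ~ Normal(0, sigma^2 t), E[exp(sigma*B_t)] = exp(sigma^2 t / 2); so E[X_t] = x_0 * exp((mu - sigma^2/2) t) * exp(sigma^2 t / 2) = x_0 * exp(mu t) = exp(-5*t/3)/5.
Var(X_t) = E[X_t^2] - (E[X_t])^2 = x_0^2 * exp(2 mu t) * (exp(sigma^2 t) - 1) = (exp(t/25) - 1)*exp(-10*t/3)/25.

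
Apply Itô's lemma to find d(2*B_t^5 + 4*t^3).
d(2*B_t^5 + 4*t^3) = (20*B_t^3 + 12*t^2) dt + (10*B_t^4) dB_t

Itô's formula for f(t, x): d f(t, B_t) = (f_t + (1/2) f_xx) dt + f_x dB_t. Compute partials of f(t, x) = 4*t^3 + 2*x^5:
  f_t(t,x)  = 12*t^2
  f_x(t,x)  = 10*x^4
  f_xx(t,x) = 40*x^3
Assemble drift = f_t + (1/2) f_xx = 12*t^2 + 20*x^3 and diffusion = f_x = 10*x^4. Substituting x = B_t:
  d(2*B_t^5 + 4*t^3) = (20*B_t^3 + 12*t^2) dt + (10*B_t^4) dB_t.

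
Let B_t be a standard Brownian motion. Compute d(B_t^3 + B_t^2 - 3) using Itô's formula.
d(B_t^3 + B_t^2 - 3) = (3*B_t + 1) dt + (B_t*(3*B_t + 2)) dB_t

Itô's formula for f(B_t) gives d f(B_t) = f'(B_t) dB_t + (1/2) f''(B_t) dt. Compute derivatives of f(x) = x^3 + x^2 - 3:
  f'(x)  = x*(3*x + 2)
  f''(x) = 6*x + 2
Substitute x = B_t and multiply the f'' term by 1/2:
  drift     = (1/2) * (6*x + 2) evaluated at B_t = 3*B_t + 1
  diffusion = (x*(3*x + 2)) evaluated at B_t = B_t*(3*B_t + 2)
Therefore d(B_t^3 + B_t^2 - 3) = (3*B_t + 1) dt + (B_t*(3*B_t + 2)) dB_t.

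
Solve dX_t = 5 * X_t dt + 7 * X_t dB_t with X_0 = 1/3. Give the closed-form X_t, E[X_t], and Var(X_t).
X_t = 1/3 * exp((-39/2) t + (7) B_t); E[X_t] = exp(5*t)/3; Var(X_t) = (exp(49*t) - 1)*exp(10*t)/9

For GBM dX = mu X dt + sigma X dB with X_0 = x_0, apply Itô to Y = log X: dY = (mu - sigma^2/2) dt + sigma dB, so Y_t = log(x_0) + (mu - sigma^2/2) t + sigma B_t and hence X_t = x_0 * exp((mu - sigma^2/2) t + sigma B_t).
With mu = 5, sigma = 7, x_0 = 1/3, this gives:
  X_t = 1/3 * exp((-39/2) * t + (7) * B_t).
Since sigma*B_t ~ Normal(0, sigma^2 t), E[exp(sigma*B_t)] = exp(sigma^2 t / 2); so E[X_t] = x_0 * exp((mu - sigma^2/2) t) * exp(sigma^2 t / 2) = x_0 * exp(mu t) = exp(5*t)/3.
Var(X_t) = E[X_t^2] - (E[X_t])^2 = x_0^2 * exp(2 mu t) * (exp(sigma^2 t) - 1) = (exp(49*t) - 1)*exp(10*t)/9.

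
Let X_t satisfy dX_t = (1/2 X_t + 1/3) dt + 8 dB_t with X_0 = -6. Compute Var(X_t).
Var(X_t) = 64*exp(t) - 64

The variance V(t) = Var(X_t) satisfies V'(t) = 2 a V(t) + c^2 with V(0) = 0 (drift coefficient is linear in X, diffusion is constant). With a = 1/2, c = 8, the solution is
  V(t) = (c^2 / (2 a)) * (exp(2 a t) - 1)
       = (8^2 / (2*(1/2))) * (exp(1 t) - 1)
       = 64*exp(t) - 64.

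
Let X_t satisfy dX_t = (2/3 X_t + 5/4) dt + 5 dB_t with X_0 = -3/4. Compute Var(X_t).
Var(X_t) = 75*exp(4*t/3)/4 - 75/4

The variance V(t) = Var(X_t) satisfies V'(t) = 2 a V(t) + c^2 with V(0) = 0 (drift coefficient is linear in X, diffusion is constant). With a = 2/3, c = 5, the solution is
  V(t) = (c^2 / (2 a)) * (exp(2 a t) - 1)
       = (5^2 / (2*(2/3))) * (exp((4/3) t) - 1)
       = 75*exp(4*t/3)/4 - 75/4.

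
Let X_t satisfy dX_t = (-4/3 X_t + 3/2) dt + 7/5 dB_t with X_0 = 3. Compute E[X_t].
E[X_t] = 9/8 + 15*exp(-4*t/3)/8

Taking expectations and using E[dB_t] = 0, the mean m(t) = E[X_t] satisfies the ODE m'(t) = a m(t) + b with m(0) = x_0. With a = -4/3, b = 3/2, x_0 = 3, the solution is
  m(t) = x_0 * exp(a t) + (b/a) * (exp(a t) - 1)
       = 3 * exp((-4/3) t) + ((3/2)/(-4/3)) * (exp((-4/3) t) - 1)
       = 9/8 + 15*exp(-4*t/3)/8.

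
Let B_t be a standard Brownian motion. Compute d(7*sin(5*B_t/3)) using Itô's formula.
d(7*sin(5*B_t/3)) = (-175*sin(5*B_t/3)/18) dt + (35*cos(5*B_t/3)/3) dB_t

Itô's formula for f(B_t) gives d f(B_t) = f'(B_t) dB_t + (1/2) f''(B_t) dt. Compute derivatives of f(x) = 7*sin(5*x/3):
  f'(x)  = 35*cos(5*x/3)/3
  f''(x) = -175*sin(5*x/3)/9
Substitute x = B_t and multiply the f'' term by 1/2:
  drift     = (1/2) * (-175*sin(5*x/3)/9) evaluated at B_t = -175*sin(5*B_t/3)/18
  diffusion = (35*cos(5*x/3)/3) evaluated at B_t = 35*cos(5*B_t/3)/3
Therefore d(7*sin(5*B_t/3)) = (-175*sin(5*B_t/3)/18) dt + (35*cos(5*B_t/3)/3) dB_t.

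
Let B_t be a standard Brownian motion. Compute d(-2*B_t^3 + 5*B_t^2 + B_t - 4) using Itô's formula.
d(-2*B_t^3 + 5*B_t^2 + B_t - 4) = (5 - 6*B_t) dt + (-6*B_t^2 + 10*B_t + 1) dB_t

Itô's formula for f(B_t) gives d f(B_t) = f'(B_t) dB_t + (1/2) f''(B_t) dt. Compute derivatives of f(x) = -2*x^3 + 5*x^2 + x - 4:
  f'(x)  = -6*x^2 + 10*x + 1
  f''(x) = 10 - 12*x
Substitute x = B_t and multiply the f'' term by 1/2:
  drift     = (1/2) * (10 - 12*x) evaluated at B_t = 5 - 6*B_t
  diffusion = (-6*x^2 + 10*x + 1) evaluated at B_t = -6*B_t^2 + 10*B_t + 1
Therefore d(-2*B_t^3 + 5*B_t^2 + B_t - 4) = (5 - 6*B_t) dt + (-6*B_t^2 + 10*B_t + 1) dB_t.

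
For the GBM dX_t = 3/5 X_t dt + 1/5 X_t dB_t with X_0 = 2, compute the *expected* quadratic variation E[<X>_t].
E[<X>_t] = 4*exp(31*t/25)/31 - 4/31

<X>_t = int_0^t ((1/5) * X_s)^2 ds. Taking expectation inside the integral: E[<X>_t] = (1/5)^2 * int_0^t E[X_s^2] ds. For GBM, E[X_s^2] = x_0^2 * exp((2 mu + sigma^2) s). Integrating:
  E[<X>_t] = (1/5)^2 * 2^2 * (exp((2*(3/5) + (1/5)^2) t) - 1) / (2*(3/5) + (1/5)^2)
           = (1/5)^2 * 2^2 * (exp((31/25) t) - 1) / (31/25) = 4*exp(31*t/25)/31 - 4/31.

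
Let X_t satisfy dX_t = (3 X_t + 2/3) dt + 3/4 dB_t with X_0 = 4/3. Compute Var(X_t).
Var(X_t) = 3*exp(6*t)/32 - 3/32

The variance V(t) = Var(X_t) satisfies V'(t) = 2 a V(t) + c^2 with V(0) = 0 (drift coefficient is linear in X, diffusion is constant). With a = 3, c = 3/4, the solution is
  V(t) = (c^2 / (2 a)) * (exp(2 a t) - 1)
       = ((3/4)^2 / (2*3)) * (exp(6 t) - 1)
       = 3*exp(6*t)/32 - 3/32.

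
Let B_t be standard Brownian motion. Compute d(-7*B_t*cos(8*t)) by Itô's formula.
d(-7*B_t*cos(8*t)) = (56*B_t*sin(8*t)) dt + (-7*cos(8*t)) dB_t

Itô's formula for f(t, x): d f(t, B_t) = (f_t + (1/2) f_xx) dt + f_x dB_t. Compute partials of f(t, x) = -7*x*cos(8*t):
  f_t(t,x)  = 56*x*sin(8*t)
  f_x(t,x)  = -7*cos(8*t)
  f_xx(t,x) = 0
Assemble drift = f_t + (1/2) f_xx = 56*x*sin(8*t) and diffusion = f_x = -7*cos(8*t). Substituting x = B_t:
  d(-7*B_t*cos(8*t)) = (56*B_t*sin(8*t)) dt + (-7*cos(8*t)) dB_t.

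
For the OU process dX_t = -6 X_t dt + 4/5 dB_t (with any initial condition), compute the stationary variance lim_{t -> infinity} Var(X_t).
lim Var(X_t) = 4/75

The OU SDE dX = -theta X dt + sigma dB admits the integrating factor exp(theta t): d(exp(theta t) X_t) = sigma exp(theta t) dB_t. Integrating from 0 to t gives X_t = x_0 * exp(-theta t) + sigma * int_0^t exp(-theta (t-s)) dB_s for any initial x_0. The Itô integral has variance (by the Itô isometry) sigma^2 * int_0^t exp(-2 theta (t - s)) ds = sigma^2 * (1 - exp(-2 theta t)) / (2 theta), independent of x_0.
With theta = 6, sigma = 4/5:
  Var(X_t) = (4/5)^2 * (1 - exp(-2*6 t)) / (2 * 6) = 4/75 - 4*exp(-12*t)/75.
As t -> infinity, exp(-2*6 t) -> 0, so the stationary variance is sigma^2 / (2 theta) = 4/75.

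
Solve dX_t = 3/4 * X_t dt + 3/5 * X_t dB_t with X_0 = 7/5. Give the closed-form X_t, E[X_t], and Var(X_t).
X_t = 7/5 * exp((57/100) t + (3/5) B_t); E[X_t] = 7*exp(3*t/4)/5; Var(X_t) = 49*(exp(9*t/25) - 1)*exp(3*t/2)/25

For GBM dX = mu X dt + sigma X dB with X_0 = x_0, apply Itô to Y = log X: dY = (mu - sigma^2/2) dt + sigma dB, so Y_t = log(x_0) + (mu - sigma^2/2) t + sigma B_t and hence X_t = x_0 * exp((mu - sigma^2/2) t + sigma B_t).
With mu = 3/4, sigma = 3/5, x_0 = 7/5, this gives:
  X_t = 7/5 * exp((57/100) * t + (3/5) * B_t).
Since sigma*B_t ~ Normal(0, sigma^2 t), E[exp(sigma*B_t)] = exp(sigma^2 t / 2); so E[X_t] = x_0 * exp((mu - sigma^2/2) t) * exp(sigma^2 t / 2) = x_0 * exp(mu t) = 7*exp(3*t/4)/5.
Var(X_t) = E[X_t^2] - (E[X_t])^2 = x_0^2 * exp(2 mu t) * (exp(sigma^2 t) - 1) = 49*(exp(9*t/25) - 1)*exp(3*t/2)/25.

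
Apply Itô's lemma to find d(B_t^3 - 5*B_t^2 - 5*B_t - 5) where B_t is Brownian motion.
d(B_t^3 - 5*B_t^2 - 5*B_t - 5) = (3*B_t - 5) dt + (3*B_t^2 - 10*B_t - 5) dB_t

Itô's formula for f(B_t) gives d f(B_t) = f'(B_t) dB_t + (1/2) f''(B_t) dt. Compute derivatives of f(x) = x^3 - 5*x^2 - 5*x - 5:
  f'(x)  = 3*x^2 - 10*x - 5
  f''(x) = 6*x - 10
Substitute x = B_t and multiply the f'' term by 1/2:
  drift     = (1/2) * (6*x - 10) evaluated at B_t = 3*B_t - 5
  diffusion = (3*x^2 - 10*x - 5) evaluated at B_t = 3*B_t^2 - 10*B_t - 5
Therefore d(B_t^3 - 5*B_t^2 - 5*B_t - 5) = (3*B_t - 5) dt + (3*B_t^2 - 10*B_t - 5) dB_t.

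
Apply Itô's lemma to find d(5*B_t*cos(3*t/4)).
d(5*B_t*cos(3*t/4)) = (-15*B_t*sin(3*t/4)/4) dt + (5*cos(3*t/4)) dB_t

Itô's formula for f(t, x): d f(t, B_t) = (f_t + (1/2) f_xx) dt + f_x dB_t. Compute partials of f(t, x) = 5*x*cos(3*t/4):
  f_t(t,x)  = -15*x*sin(3*t/4)/4
  f_x(t,x)  = 5*cos(3*t/4)
  f_xx(t,x) = 0
Assemble drift = f_t + (1/2) f_xx = -15*x*sin(3*t/4)/4 and diffusion = f_x = 5*cos(3*t/4). Substituting x = B_t:
  d(5*B_t*cos(3*t/4)) = (-15*B_t*sin(3*t/4)/4) dt + (5*cos(3*t/4)) dB_t.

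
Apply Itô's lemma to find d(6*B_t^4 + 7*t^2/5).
d(6*B_t^4 + 7*t^2/5) = (36*B_t^2 + 14*t/5) dt + (24*B_t^3) dB_t

Itô's formula for f(t, x): d f(t, B_t) = (f_t + (1/2) f_xx) dt + f_x dB_t. Compute partials of f(t, x) = 7*t^2/5 + 6*x^4:
  f_t(t,x)  = 14*t/5
  f_x(t,x)  = 24*x^3
  f_xx(t,x) = 72*x^2
Assemble drift = f_t + (1/2) f_xx = 14*t/5 + 36*x^2 and diffusion = f_x = 24*x^3. Substituting x = B_t:
  d(6*B_t^4 + 7*t^2/5) = (36*B_t^2 + 14*t/5) dt + (24*B_t^3) dB_t.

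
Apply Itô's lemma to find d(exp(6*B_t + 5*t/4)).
d(exp(6*B_t + 5*t/4)) = (77*exp(6*B_t + 5*t/4)/4) dt + (6*exp(6*B_t + 5*t/4)) dB_t

Itô's formula for f(t, x): d f(t, B_t) = (f_t + (1/2) f_xx) dt + f_x dB_t. Compute partials of f(t, x) = exp(5*t/4 + 6*x):
  f_t(t,x)  = 5*exp(5*t/4 + 6*x)/4
  f_x(t,x)  = 6*exp(5*t/4 + 6*x)
  f_xx(t,x) = 36*exp(5*t/4 + 6*x)
Assemble drift = f_t + (1/2) f_xx = 77*exp(5*t/4 + 6*x)/4 and diffusion = f_x = 6*exp(5*t/4 + 6*x). Substituting x = B_t:
  d(exp(6*B_t + 5*t/4)) = (77*exp(6*B_t + 5*t/4)/4) dt + (6*exp(6*B_t + 5*t/4)) dB_t.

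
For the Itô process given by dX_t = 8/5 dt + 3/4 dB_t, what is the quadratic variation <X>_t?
<X>_t = 9*t/16

For an Itô process dX_t = a(t) dt + b(t) dB_t, the quadratic variation is <X>_t = int_0^t b(s)^2 ds (the drift term does not contribute). Here b(s) = 3/4, so
  b(s)^2 = 9/16.
Integrating from 0 to t:
  <X>_t = int_0^t (9/16) ds = 9*t/16.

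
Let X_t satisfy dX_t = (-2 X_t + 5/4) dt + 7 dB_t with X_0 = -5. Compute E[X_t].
E[X_t] = 5/8 - 45*exp(-2*t)/8

Taking expectations and using E[dB_t] = 0, the mean m(t) = E[X_t] satisfies the ODE m'(t) = a m(t) + b with m(0) = x_0. With a = -2, b = 5/4, x_0 = -5, the solution is
  m(t) = x_0 * exp(a t) + (b/a) * (exp(a t) - 1)
       = (-5) * exp((-2) t) + ((5/4)/(-2)) * (exp((-2) t) - 1)
       = 5/8 - 45*exp(-2*t)/8.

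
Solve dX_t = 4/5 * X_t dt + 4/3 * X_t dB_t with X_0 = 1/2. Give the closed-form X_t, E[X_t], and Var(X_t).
X_t = 1/2 * exp((-4/45) t + (4/3) B_t); E[X_t] = exp(4*t/5)/2; Var(X_t) = (exp(16*t/9) - 1)*exp(8*t/5)/4

For GBM dX = mu X dt + sigma X dB with X_0 = x_0, apply Itô to Y = log X: dY = (mu - sigma^2/2) dt + sigma dB, so Y_t = log(x_0) + (mu - sigma^2/2) t + sigma B_t and hence X_t = x_0 * exp((mu - sigma^2/2) t + sigma B_t).
With mu = 4/5, sigma = 4/3, x_0 = 1/2, this gives:
  X_t = 1/2 * exp((-4/45) * t + (4/3) * B_t).
Since sigma*B_t ~ Normal(0, sigma^2 t), E[exp(sigma*B_t)] = exp(sigma^2 t / 2); so E[X_t] = x_0 * exp((mu - sigma^2/2) t) * exp(sigma^2 t / 2) = x_0 * exp(mu t) = exp(4*t/5)/2.
Var(X_t) = E[X_t^2] - (E[X_t])^2 = x_0^2 * exp(2 mu t) * (exp(sigma^2 t) - 1) = (exp(16*t/9) - 1)*exp(8*t/5)/4.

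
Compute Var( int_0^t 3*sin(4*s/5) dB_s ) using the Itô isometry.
Var = 9*t/2 - 45*sin(4*t/5)*cos(4*t/5)/8

The Itô integral of a deterministic integrand f(s) has mean 0 because each increment f(s) * (B_{s+ds} - B_s) has mean 0. By the Itô isometry:
  Var( int_0^t f(s) dB_s ) = E[ (int_0^t f(s) dB_s)^2 ] = int_0^t f(s)^2 ds.
Here f(s) = 3*sin(4*s/5), so f(s)^2 = 9*sin(4*s/5)^2. Integrate:
  int_0^t (9*sin(4*s/5)^2) ds = 9*t/2 - 45*sin(4*t/5)*cos(4*t/5)/8.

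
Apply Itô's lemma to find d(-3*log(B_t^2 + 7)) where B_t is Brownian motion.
d(-3*log(B_t^2 + 7)) = (3*(B_t^2 - 7)/(B_t^2 + 7)^2) dt + (-6*B_t/(B_t^2 + 7)) dB_t

Itô's formula for f(B_t) gives d f(B_t) = f'(B_t) dB_t + (1/2) f''(B_t) dt. Compute derivatives of f(x) = -3*log(x^2 + 7):
  f'(x)  = -6*x/(x^2 + 7)
  f''(x) = 6*(x^2 - 7)/(x^2 + 7)^2
Substitute x = B_t and multiply the f'' term by 1/2:
  drift     = (1/2) * (6*(x^2 - 7)/(x^2 + 7)^2) evaluated at B_t = 3*(B_t^2 - 7)/(B_t^2 + 7)^2
  diffusion = (-6*x/(x^2 + 7)) evaluated at B_t = -6*B_t/(B_t^2 + 7)
Therefore d(-3*log(B_t^2 + 7)) = (3*(B_t^2 - 7)/(B_t^2 + 7)^2) dt + (-6*B_t/(B_t^2 + 7)) dB_t.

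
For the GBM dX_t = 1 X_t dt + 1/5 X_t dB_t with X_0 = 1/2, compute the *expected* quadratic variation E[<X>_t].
E[<X>_t] = exp(51*t/25)/204 - 1/204

<X>_t = int_0^t ((1/5) * X_s)^2 ds. Taking expectation inside the integral: E[<X>_t] = (1/5)^2 * int_0^t E[X_s^2] ds. For GBM, E[X_s^2] = x_0^2 * exp((2 mu + sigma^2) s). Integrating:
  E[<X>_t] = (1/5)^2 * (1/2)^2 * (exp((2*1 + (1/5)^2) t) - 1) / (2*1 + (1/5)^2)
           = (1/5)^2 * (1/2)^2 * (exp((51/25) t) - 1) / (51/25) = exp(51*t/25)/204 - 1/204.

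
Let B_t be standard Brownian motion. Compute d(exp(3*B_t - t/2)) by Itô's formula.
d(exp(3*B_t - t/2)) = (4*exp(3*B_t - t/2)) dt + (3*exp(3*B_t - t/2)) dB_t

Itô's formula for f(t, x): d f(t, B_t) = (f_t + (1/2) f_xx) dt + f_x dB_t. Compute partials of f(t, x) = exp(-t/2 + 3*x):
  f_t(t,x)  = -exp(-t/2 + 3*x)/2
  f_x(t,x)  = 3*exp(-t/2 + 3*x)
  f_xx(t,x) = 9*exp(-t/2 + 3*x)
Assemble drift = f_t + (1/2) f_xx = 4*exp(-t/2 + 3*x) and diffusion = f_x = 3*exp(-t/2 + 3*x). Substituting x = B_t:
  d(exp(3*B_t - t/2)) = (4*exp(3*B_t - t/2)) dt + (3*exp(3*B_t - t/2)) dB_t.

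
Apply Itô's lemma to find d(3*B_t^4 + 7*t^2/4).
d(3*B_t^4 + 7*t^2/4) = (18*B_t^2 + 7*t/2) dt + (12*B_t^3) dB_t

Itô's formula for f(t, x): d f(t, B_t) = (f_t + (1/2) f_xx) dt + f_x dB_t. Compute partials of f(t, x) = 7*t^2/4 + 3*x^4:
  f_t(t,x)  = 7*t/2
  f_x(t,x)  = 12*x^3
  f_xx(t,x) = 36*x^2
Assemble drift = f_t + (1/2) f_xx = 7*t/2 + 18*x^2 and diffusion = f_x = 12*x^3. Substituting x = B_t:
  d(3*B_t^4 + 7*t^2/4) = (18*B_t^2 + 7*t/2) dt + (12*B_t^3) dB_t.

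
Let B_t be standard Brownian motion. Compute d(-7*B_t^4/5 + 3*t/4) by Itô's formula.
d(-7*B_t^4/5 + 3*t/4) = (3/4 - 42*B_t^2/5) dt + (-28*B_t^3/5) dB_t

Itô's formula for f(t, x): d f(t, B_t) = (f_t + (1/2) f_xx) dt + f_x dB_t. Compute partials of f(t, x) = 3*t/4 - 7*x^4/5:
  f_t(t,x)  = 3/4
  f_x(t,x)  = -28*x^3/5
  f_xx(t,x) = -84*x^2/5
Assemble drift = f_t + (1/2) f_xx = 3/4 - 42*x^2/5 and diffusion = f_x = -28*x^3/5. Substituting x = B_t:
  d(-7*B_t^4/5 + 3*t/4) = (3/4 - 42*B_t^2/5) dt + (-28*B_t^3/5) dB_t.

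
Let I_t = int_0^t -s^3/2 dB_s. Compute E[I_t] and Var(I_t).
E[I_t] = 0; Var(I_t) = t^7/28

The Itô integral of a deterministic integrand f(s) has mean 0 because each increment f(s) * (B_{s+ds} - B_s) has mean 0. By the Itô isometry:
  Var( int_0^t f(s) dB_s ) = E[ (int_0^t f(s) dB_s)^2 ] = int_0^t f(s)^2 ds.
Here f(s) = -s^3/2, so f(s)^2 = s^6/4. Integrate:
  int_0^t (s^6/4) ds = t^7/28.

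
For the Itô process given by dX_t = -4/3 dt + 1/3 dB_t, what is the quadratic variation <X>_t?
<X>_t = t/9

For an Itô process dX_t = a(t) dt + b(t) dB_t, the quadratic variation is <X>_t = int_0^t b(s)^2 ds (the drift term does not contribute). Here b(s) = 1/3, so
  b(s)^2 = 1/9.
Integrating from 0 to t:
  <X>_t = int_0^t (1/9) ds = t/9.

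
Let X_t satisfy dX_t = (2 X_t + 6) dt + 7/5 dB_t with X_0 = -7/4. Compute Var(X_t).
Var(X_t) = 49*exp(4*t)/100 - 49/100

The variance V(t) = Var(X_t) satisfies V'(t) = 2 a V(t) + c^2 with V(0) = 0 (drift coefficient is linear in X, diffusion is constant). With a = 2, c = 7/5, the solution is
  V(t) = (c^2 / (2 a)) * (exp(2 a t) - 1)
       = ((7/5)^2 / (2*2)) * (exp(4 t) - 1)
       = 49*exp(4*t)/100 - 49/100.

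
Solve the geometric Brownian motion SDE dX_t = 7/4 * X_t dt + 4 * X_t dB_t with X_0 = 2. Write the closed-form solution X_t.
X_t = 2 * exp((-25/4) * t + (4) * B_t)

For GBM dX = mu X dt + sigma X dB with X_0 = x_0, apply Itô to Y = log X: dY = (mu - sigma^2/2) dt + sigma dB, so Y_t = log(x_0) + (mu - sigma^2/2) t + sigma B_t and hence X_t = x_0 * exp((mu - sigma^2/2) t + sigma B_t).
With mu = 7/4, sigma = 4, x_0 = 2, this gives:
  X_t = 2 * exp((-25/4) * t + (4) * B_t).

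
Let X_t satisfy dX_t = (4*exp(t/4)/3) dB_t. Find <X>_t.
<X>_t = 32*exp(t/2)/9 - 32/9

For an Itô process dX_t = a(t) dt + b(t) dB_t, the quadratic variation is <X>_t = int_0^t b(s)^2 ds (the drift term does not contribute). Here b(s) = 4*exp(s/4)/3, so
  b(s)^2 = 16*exp(s/2)/9.
Integrating from 0 to t:
  <X>_t = int_0^t (16*exp(s/2)/9) ds = 32*exp(t/2)/9 - 32/9.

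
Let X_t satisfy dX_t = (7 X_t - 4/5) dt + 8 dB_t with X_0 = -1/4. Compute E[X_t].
E[X_t] = 4/35 - 51*exp(7*t)/140

Taking expectations and using E[dB_t] = 0, the mean m(t) = E[X_t] satisfies the ODE m'(t) = a m(t) + b with m(0) = x_0. With a = 7, b = -4/5, x_0 = -1/4, the solution is
  m(t) = x_0 * exp(a t) + (b/a) * (exp(a t) - 1)
       = (-1/4) * exp(7 t) + ((-4/5)/7) * (exp(7 t) - 1)
       = 4/35 - 51*exp(7*t)/140.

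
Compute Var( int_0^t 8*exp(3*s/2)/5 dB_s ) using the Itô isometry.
Var = 64*exp(3*t)/75 - 64/75

The Itô integral of a deterministic integrand f(s) has mean 0 because each increment f(s) * (B_{s+ds} - B_s) has mean 0. By the Itô isometry:
  Var( int_0^t f(s) dB_s ) = E[ (int_0^t f(s) dB_s)^2 ] = int_0^t f(s)^2 ds.
Here f(s) = 8*exp(3*s/2)/5, so f(s)^2 = 64*exp(3*s)/25. Integrate:
  int_0^t (64*exp(3*s)/25) ds = 64*exp(3*t)/75 - 64/75.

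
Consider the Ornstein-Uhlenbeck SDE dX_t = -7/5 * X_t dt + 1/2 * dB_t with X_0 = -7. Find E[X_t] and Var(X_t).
E[X_t] = -7*exp(-7*t/5); Var(X_t) = 5/56 - 5*exp(-14*t/5)/56

The OU SDE dX = -theta X dt + sigma dB admits the integrating factor exp(theta t): d(exp(theta t) X_t) = sigma exp(theta t) dB_t. Integrating from 0 to t:
  X_t = x_0 * exp(-theta t) + sigma * int_0^t exp(-theta (t-s)) dB_s.
The Itô integral has mean 0 and (by the Itô isometry) variance sigma^2 * int_0^t exp(-2 theta (t - s)) ds = sigma^2 * (1 - exp(-2 theta t)) / (2 theta).
With theta = 7/5, sigma = 1/2, x_0 = -7:
  E[X_t] = -7 * exp(-7/5 t) = -7*exp(-7*t/5)
  Var(X_t) = (1/2)^2 * (1 - exp(-2*7/5 t)) / (2 * 7/5) = 5/56 - 5*exp(-14*t/5)/56.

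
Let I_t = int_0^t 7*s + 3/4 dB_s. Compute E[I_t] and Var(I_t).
E[I_t] = 0; Var(I_t) = t*(784*t^2 + 252*t + 27)/48

The Itô integral of a deterministic integrand f(s) has mean 0 because each increment f(s) * (B_{s+ds} - B_s) has mean 0. By the Itô isometry:
  Var( int_0^t f(s) dB_s ) = E[ (int_0^t f(s) dB_s)^2 ] = int_0^t f(s)^2 ds.
Here f(s) = 7*s + 3/4, so f(s)^2 = (28*s + 3)^2/16. Integrate:
  int_0^t ((28*s + 3)^2/16) ds = t*(784*t^2 + 252*t + 27)/48.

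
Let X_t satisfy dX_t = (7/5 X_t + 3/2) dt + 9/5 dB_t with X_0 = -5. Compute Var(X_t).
Var(X_t) = 81*exp(14*t/5)/70 - 81/70

The variance V(t) = Var(X_t) satisfies V'(t) = 2 a V(t) + c^2 with V(0) = 0 (drift coefficient is linear in X, diffusion is constant). With a = 7/5, c = 9/5, the solution is
  V(t) = (c^2 / (2 a)) * (exp(2 a t) - 1)
       = ((9/5)^2 / (2*(7/5))) * (exp((14/5) t) - 1)
       = 81*exp(14*t/5)/70 - 81/70.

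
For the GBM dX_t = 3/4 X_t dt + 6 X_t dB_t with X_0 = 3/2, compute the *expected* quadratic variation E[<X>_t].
E[<X>_t] = 54*exp(75*t/2)/25 - 54/25

<X>_t = int_0^t (6 * X_s)^2 ds. Taking expectation inside the integral: E[<X>_t] = 6^2 * int_0^t E[X_s^2] ds. For GBM, E[X_s^2] = x_0^2 * exp((2 mu + sigma^2) s). Integrating:
  E[<X>_t] = 6^2 * (3/2)^2 * (exp((2*(3/4) + 6^2) t) - 1) / (2*(3/4) + 6^2)
           = 6^2 * (3/2)^2 * (exp((75/2) t) - 1) / (75/2) = 54*exp(75*t/2)/25 - 54/25.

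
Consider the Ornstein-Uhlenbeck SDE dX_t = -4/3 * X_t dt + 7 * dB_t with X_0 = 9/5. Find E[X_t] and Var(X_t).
E[X_t] = 9*exp(-4*t/3)/5; Var(X_t) = 147/8 - 147*exp(-8*t/3)/8

The OU SDE dX = -theta X dt + sigma dB admits the integrating factor exp(theta t): d(exp(theta t) X_t) = sigma exp(theta t) dB_t. Integrating from 0 to t:
  X_t = x_0 * exp(-theta t) + sigma * int_0^t exp(-theta (t-s)) dB_s.
The Itô integral has mean 0 and (by the Itô isometry) variance sigma^2 * int_0^t exp(-2 theta (t - s)) ds = sigma^2 * (1 - exp(-2 theta t)) / (2 theta).
With theta = 4/3, sigma = 7, x_0 = 9/5:
  E[X_t] = 9/5 * exp(-4/3 t) = 9*exp(-4*t/3)/5
  Var(X_t) = (7)^2 * (1 - exp(-2*4/3 t)) / (2 * 4/3) = 147/8 - 147*exp(-8*t/3)/8.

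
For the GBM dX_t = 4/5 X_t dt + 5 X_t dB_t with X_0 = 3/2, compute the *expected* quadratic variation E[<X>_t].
E[<X>_t] = 1125*exp(133*t/5)/532 - 1125/532

<X>_t = int_0^t (5 * X_s)^2 ds. Taking expectation inside the integral: E[<X>_t] = 5^2 * int_0^t E[X_s^2] ds. For GBM, E[X_s^2] = x_0^2 * exp((2 mu + sigma^2) s). Integrating:
  E[<X>_t] = 5^2 * (3/2)^2 * (exp((2*(4/5) + 5^2) t) - 1) / (2*(4/5) + 5^2)
           = 5^2 * (3/2)^2 * (exp((133/5) t) - 1) / (133/5) = 1125*exp(133*t/5)/532 - 1125/532.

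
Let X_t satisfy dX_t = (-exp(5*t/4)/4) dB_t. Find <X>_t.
<X>_t = exp(5*t/2)/40 - 1/40

For an Itô process dX_t = a(t) dt + b(t) dB_t, the quadratic variation is <X>_t = int_0^t b(s)^2 ds (the drift term does not contribute). Here b(s) = -exp(5*s/4)/4, so
  b(s)^2 = exp(5*s/2)/16.
Integrating from 0 to t:
  <X>_t = int_0^t (exp(5*s/2)/16) ds = exp(5*t/2)/40 - 1/40.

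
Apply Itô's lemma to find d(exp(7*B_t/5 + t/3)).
d(exp(7*B_t/5 + t/3)) = (197*exp(7*B_t/5 + t/3)/150) dt + (7*exp(7*B_t/5 + t/3)/5) dB_t

Itô's formula for f(t, x): d f(t, B_t) = (f_t + (1/2) f_xx) dt + f_x dB_t. Compute partials of f(t, x) = exp(t/3 + 7*x/5):
  f_t(t,x)  = exp(t/3 + 7*x/5)/3
  f_x(t,x)  = 7*exp(t/3 + 7*x/5)/5
  f_xx(t,x) = 49*exp(t/3 + 7*x/5)/25
Assemble drift = f_t + (1/2) f_xx = 197*exp(t/3 + 7*x/5)/150 and diffusion = f_x = 7*exp(t/3 + 7*x/5)/5. Substituting x = B_t:
  d(exp(7*B_t/5 + t/3)) = (197*exp(7*B_t/5 + t/3)/150) dt + (7*exp(7*B_t/5 + t/3)/5) dB_t.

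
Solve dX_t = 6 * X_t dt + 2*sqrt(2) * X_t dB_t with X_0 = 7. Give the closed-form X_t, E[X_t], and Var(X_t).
X_t = 7 * exp((2) t + (2*sqrt(2)) B_t); E[X_t] = 7*exp(6*t); Var(X_t) = 49*(exp(8*t) - 1)*exp(12*t)

For GBM dX = mu X dt + sigma X dB with X_0 = x_0, apply Itô to Y = log X: dY = (mu - sigma^2/2) dt + sigma dB, so Y_t = log(x_0) + (mu - sigma^2/2) t + sigma B_t and hence X_t = x_0 * exp((mu - sigma^2/2) t + sigma B_t).
With mu = 6, sigma = 2*sqrt(2), x_0 = 7, this gives:
  X_t = 7 * exp((2) * t + (2*sqrt(2)) * B_t).
Since sigma*B_t ~ Normal(0, sigma^2 t), E[exp(sigma*B_t)] = exp(sigma^2 t / 2); so E[X_t] = x_0 * exp((mu - sigma^2/2) t) * exp(sigma^2 t / 2) = x_0 * exp(mu t) = 7*exp(6*t).
Var(X_t) = E[X_t^2] - (E[X_t])^2 = x_0^2 * exp(2 mu t) * (exp(sigma^2 t) - 1) = 49*(exp(8*t) - 1)*exp(12*t).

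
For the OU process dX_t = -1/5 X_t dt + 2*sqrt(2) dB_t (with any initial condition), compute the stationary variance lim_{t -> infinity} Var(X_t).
lim Var(X_t) = 20

The OU SDE dX = -theta X dt + sigma dB admits the integrating factor exp(theta t): d(exp(theta t) X_t) = sigma exp(theta t) dB_t. Integrating from 0 to t gives X_t = x_0 * exp(-theta t) + sigma * int_0^t exp(-theta (t-s)) dB_s for any initial x_0. The Itô integral has variance (by the Itô isometry) sigma^2 * int_0^t exp(-2 theta (t - s)) ds = sigma^2 * (1 - exp(-2 theta t)) / (2 theta), independent of x_0.
With theta = 1/5, sigma = 2*sqrt(2):
  Var(X_t) = (2*sqrt(2))^2 * (1 - exp(-2*1/5 t)) / (2 * 1/5) = 20 - 20*exp(-2*t/5).
As t -> infinity, exp(-2*1/5 t) -> 0, so the stationary variance is sigma^2 / (2 theta) = 20.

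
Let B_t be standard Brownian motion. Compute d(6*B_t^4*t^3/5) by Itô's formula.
d(6*B_t^4*t^3/5) = (18*B_t^2*t^2*(B_t^2 + 2*t)/5) dt + (24*B_t^3*t^3/5) dB_t

Itô's formula for f(t, x): d f(t, B_t) = (f_t + (1/2) f_xx) dt + f_x dB_t. Compute partials of f(t, x) = 6*t^3*x^4/5:
  f_t(t,x)  = 18*t^2*x^4/5
  f_x(t,x)  = 24*t^3*x^3/5
  f_xx(t,x) = 72*t^3*x^2/5
Assemble drift = f_t + (1/2) f_xx = 18*t^2*x^2*(2*t + x^2)/5 and diffusion = f_x = 24*t^3*x^3/5. Substituting x = B_t:
  d(6*B_t^4*t^3/5) = (18*B_t^2*t^2*(B_t^2 + 2*t)/5) dt + (24*B_t^3*t^3/5) dB_t.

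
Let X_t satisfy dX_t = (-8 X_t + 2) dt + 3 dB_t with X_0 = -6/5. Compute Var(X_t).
Var(X_t) = 9/16 - 9*exp(-16*t)/16

The variance V(t) = Var(X_t) satisfies V'(t) = 2 a V(t) + c^2 with V(0) = 0 (drift coefficient is linear in X, diffusion is constant). With a = -8, c = 3, the solution is
  V(t) = (c^2 / (2 a)) * (exp(2 a t) - 1)
       = (3^2 / (2*(-8))) * (exp((-16) t) - 1)
       = 9/16 - 9*exp(-16*t)/16.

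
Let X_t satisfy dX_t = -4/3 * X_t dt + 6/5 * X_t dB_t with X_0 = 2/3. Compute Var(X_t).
Var(X_t) = (4*exp(36*t/25) - 4)*exp(-8*t/3)/9

For GBM dX = mu X dt + sigma X dB with X_0 = x_0, apply Itô to Y = log X: dY = (mu - sigma^2/2) dt + sigma dB, so Y_t = log(x_0) + (mu - sigma^2/2) t + sigma B_t and hence X_t = x_0 * exp((mu - sigma^2/2) t + sigma B_t).
With mu = -4/3, sigma = 6/5, x_0 = 2/3, this gives:
  X_t = 2/3 * exp((-154/75) * t + (6/5) * B_t).
Since sigma*B_t ~ Normal(0, sigma^2 t), E[exp(sigma*B_t)] = exp(sigma^2 t / 2); so E[X_t] = x_0 * exp((mu - sigma^2/2) t) * exp(sigma^2 t / 2) = x_0 * exp(mu t) = 2*exp(-4*t/3)/3.
Var(X_t) = E[X_t^2] - (E[X_t])^2 = x_0^2 * exp(2 mu t) * (exp(sigma^2 t) - 1) = (4*exp(36*t/25) - 4)*exp(-8*t/3)/9.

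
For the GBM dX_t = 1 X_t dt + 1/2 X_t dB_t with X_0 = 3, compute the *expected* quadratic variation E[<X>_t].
E[<X>_t] = exp(9*t/4) - 1

<X>_t = int_0^t ((1/2) * X_s)^2 ds. Taking expectation inside the integral: E[<X>_t] = (1/2)^2 * int_0^t E[X_s^2] ds. For GBM, E[X_s^2] = x_0^2 * exp((2 mu + sigma^2) s). Integrating:
  E[<X>_t] = (1/2)^2 * 3^2 * (exp((2*1 + (1/2)^2) t) - 1) / (2*1 + (1/2)^2)
           = (1/2)^2 * 3^2 * (exp((9/4) t) - 1) / (9/4) = exp(9*t/4) - 1.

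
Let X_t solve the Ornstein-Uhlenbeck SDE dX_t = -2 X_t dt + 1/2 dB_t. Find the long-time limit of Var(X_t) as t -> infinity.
lim Var(X_t) = 1/16

The OU SDE dX = -theta X dt + sigma dB admits the integrating factor exp(theta t): d(exp(theta t) X_t) = sigma exp(theta t) dB_t. Integrating from 0 to t gives X_t = x_0 * exp(-theta t) + sigma * int_0^t exp(-theta (t-s)) dB_s for any initial x_0. The Itô integral has variance (by the Itô isometry) sigma^2 * int_0^t exp(-2 theta (t - s)) ds = sigma^2 * (1 - exp(-2 theta t)) / (2 theta), independent of x_0.
With theta = 2, sigma = 1/2:
  Var(X_t) = (1/2)^2 * (1 - exp(-2*2 t)) / (2 * 2) = 1/16 - exp(-4*t)/16.
As t -> infinity, exp(-2*2 t) -> 0, so the stationary variance is sigma^2 / (2 theta) = 1/16.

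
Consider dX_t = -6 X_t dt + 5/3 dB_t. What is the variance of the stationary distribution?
lim Var(X_t) = 25/108

The OU SDE dX = -theta X dt + sigma dB admits the integrating factor exp(theta t): d(exp(theta t) X_t) = sigma exp(theta t) dB_t. Integrating from 0 to t gives X_t = x_0 * exp(-theta t) + sigma * int_0^t exp(-theta (t-s)) dB_s for any initial x_0. The Itô integral has variance (by the Itô isometry) sigma^2 * int_0^t exp(-2 theta (t - s)) ds = sigma^2 * (1 - exp(-2 theta t)) / (2 theta), independent of x_0.
With theta = 6, sigma = 5/3:
  Var(X_t) = (5/3)^2 * (1 - exp(-2*6 t)) / (2 * 6) = 25/108 - 25*exp(-12*t)/108.
As t -> infinity, exp(-2*6 t) -> 0, so the stationary variance is sigma^2 / (2 theta) = 25/108.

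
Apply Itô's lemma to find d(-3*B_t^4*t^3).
d(-3*B_t^4*t^3) = (9*B_t^2*t^2*(-B_t^2 - 2*t)) dt + (-12*B_t^3*t^3) dB_t

Itô's formula for f(t, x): d f(t, B_t) = (f_t + (1/2) f_xx) dt + f_x dB_t. Compute partials of f(t, x) = -3*t^3*x^4:
  f_t(t,x)  = -9*t^2*x^4
  f_x(t,x)  = -12*t^3*x^3
  f_xx(t,x) = -36*t^3*x^2
Assemble drift = f_t + (1/2) f_xx = 9*t^2*x^2*(-2*t - x^2) and diffusion = f_x = -12*t^3*x^3. Substituting x = B_t:
  d(-3*B_t^4*t^3) = (9*B_t^2*t^2*(-B_t^2 - 2*t)) dt + (-12*B_t^3*t^3) dB_t.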